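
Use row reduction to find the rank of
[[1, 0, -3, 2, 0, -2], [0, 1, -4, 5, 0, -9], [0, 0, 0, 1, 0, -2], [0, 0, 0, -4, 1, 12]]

Add 4 times r3 to r4.
  [ 1  0  -3  2  0  -2 ]
  [ 0  1  -4  5  0  -9 ]
  [ 0  0   0  1  0  -2 ]
  [ 0  0   0  0  1   4 ]
Subtract 5 times r3 from r2.
  [ 1  0  -3  2  0  -2 ]
  [ 0  1  -4  0  0   1 ]
  [ 0  0   0  1  0  -2 ]
  [ 0  0   0  0  1   4 ]
Subtract 2 times r3 from r1.
  [ 1  0  -3  0  0   2 ]
  [ 0  1  -4  0  0   1 ]
  [ 0  0   0  1  0  -2 ]
  [ 0  0   0  0  1   4 ]
The reduced form has 4 nonzero rows.

rank = 4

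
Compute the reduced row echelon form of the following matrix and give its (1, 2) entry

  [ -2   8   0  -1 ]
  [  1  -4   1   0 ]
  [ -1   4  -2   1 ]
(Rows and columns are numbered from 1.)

R1 := -1/2·R1
R2 := R2 − R1
R3 := R3 + R1
R3 := R3 + 2·R2
R3 := 2·R3
R2 := R2 + 1/2·R3
R1 := R1 − 1/2·R3

-4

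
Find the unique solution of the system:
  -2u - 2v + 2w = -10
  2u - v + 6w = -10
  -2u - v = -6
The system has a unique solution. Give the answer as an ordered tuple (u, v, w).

Form the augmented matrix and row-reduce:
  [ -2  -2  2  |  -10 ]
  [  2  -1  6  |  -10 ]
  [ -2  -1  0  |   -6 ]
ρ1 ← -1/2·ρ1
  [  1   1  -1  |    5 ]
  [  2  -1   6  |  -10 ]
  [ -2  -1   0  |   -6 ]
ρ2 ← ρ2 − 2·ρ1
  [  1   1  -1  |    5 ]
  [  0  -3   8  |  -20 ]
  [ -2  -1   0  |   -6 ]
ρ3 ← ρ3 + 2·ρ1
  [ 1   1  -1  |    5 ]
  [ 0  -3   8  |  -20 ]
  [ 0   1  -2  |    4 ]
ρ2 ← -1/3·ρ2
  [ 1  1    -1  |     5 ]
  [ 0  1  -8/3  |  20/3 ]
  [ 0  1    -2  |     4 ]
ρ3 ← ρ3 − ρ2
  [ 1  1    -1  |     5 ]
  [ 0  1  -8/3  |  20/3 ]
  [ 0  0   2/3  |  -8/3 ]
ρ3 ← 3/2·ρ3
  [ 1  1    -1  |     5 ]
  [ 0  1  -8/3  |  20/3 ]
  [ 0  0     1  |    -4 ]
ρ2 ← ρ2 + 8/3·ρ3
  [ 1  1  -1  |   5 ]
  [ 0  1   0  |  -4 ]
  [ 0  0   1  |  -4 ]
ρ1 ← ρ1 + ρ3
  [ 1  1  0  |   1 ]
  [ 0  1  0  |  -4 ]
  [ 0  0  1  |  -4 ]
ρ1 ← ρ1 − ρ2
  [ 1  0  0  |   5 ]
  [ 0  1  0  |  -4 ]
  [ 0  0  1  |  -4 ]
Reading off the last column: u = 5, v = -4, w = -4.

(5, -4, -4)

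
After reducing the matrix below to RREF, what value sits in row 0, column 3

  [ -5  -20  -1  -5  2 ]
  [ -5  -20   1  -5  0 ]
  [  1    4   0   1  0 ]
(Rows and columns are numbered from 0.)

R1 ← -1/5·R1
R2 ← R2 + 5·R1
R3 ← R3 − R1
R2 ← 1/2·R2
R3 ← R3 + 1/5·R2
R3 ← 5·R3
R2 ← R2 + R3
R1 ← R1 + 2/5·R3
R1 ← R1 − 1/5·R2

1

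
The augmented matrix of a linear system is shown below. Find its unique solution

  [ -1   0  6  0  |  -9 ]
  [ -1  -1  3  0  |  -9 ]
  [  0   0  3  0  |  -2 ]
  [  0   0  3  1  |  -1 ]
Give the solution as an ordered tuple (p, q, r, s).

(5, 2, -2/3, 1)

R1 -> -1·R1
  [  1   0  -6  0  |   9 ]
  [ -1  -1   3  0  |  -9 ]
  [  0   0   3  0  |  -2 ]
  [  0   0   3  1  |  -1 ]
R2 -> R2 + R1
  [ 1   0  -6  0  |   9 ]
  [ 0  -1  -3  0  |   0 ]
  [ 0   0   3  0  |  -2 ]
  [ 0   0   3  1  |  -1 ]
R2 -> -1·R2
  [ 1  0  -6  0  |   9 ]
  [ 0  1   3  0  |   0 ]
  [ 0  0   3  0  |  -2 ]
  [ 0  0   3  1  |  -1 ]
R3 -> 1/3·R3
  [ 1  0  -6  0  |     9 ]
  [ 0  1   3  0  |     0 ]
  [ 0  0   1  0  |  -2/3 ]
  [ 0  0   3  1  |    -1 ]
R4 -> R4 − 3·R3
  [ 1  0  -6  0  |     9 ]
  [ 0  1   3  0  |     0 ]
  [ 0  0   1  0  |  -2/3 ]
  [ 0  0   0  1  |     1 ]
R2 -> R2 − 3·R3
  [ 1  0  -6  0  |     9 ]
  [ 0  1   0  0  |     2 ]
  [ 0  0   1  0  |  -2/3 ]
  [ 0  0   0  1  |     1 ]
R1 -> R1 + 6·R3
  [ 1  0  0  0  |     5 ]
  [ 0  1  0  0  |     2 ]
  [ 0  0  1  0  |  -2/3 ]
  [ 0  0  0  1  |     1 ]
Reading off the last column: p = 5, q = 2, r = -2/3, s = 1.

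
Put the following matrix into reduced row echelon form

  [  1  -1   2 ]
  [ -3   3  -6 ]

[[1, -1, 2], [0, 0, 0]]

Add 3 times r1 to r2.
  [ 1  -1  2 ]
  [ 0   0  0 ]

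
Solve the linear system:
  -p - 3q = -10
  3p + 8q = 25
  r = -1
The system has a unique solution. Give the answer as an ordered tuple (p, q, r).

(-5, 5, -1)

Form the augmented matrix and row-reduce:
  [ -1  -3  0  |  -10 ]
  [  3   8  0  |   25 ]
  [  0   0  1  |   -1 ]
ρ1 → -1·ρ1
ρ2 → ρ2 − 3·ρ1
ρ2 → -1·ρ2
ρ1 → ρ1 − 3·ρ2
Reading off the last column: p = -5, q = 5, r = -1.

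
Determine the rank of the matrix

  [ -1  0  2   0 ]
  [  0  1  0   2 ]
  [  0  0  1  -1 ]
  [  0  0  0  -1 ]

rank = 4

R1 -> -1·R1
  [ 1  0  -2   0 ]
  [ 0  1   0   2 ]
  [ 0  0   1  -1 ]
  [ 0  0   0  -1 ]
R4 -> -1·R4
  [ 1  0  -2   0 ]
  [ 0  1   0   2 ]
  [ 0  0   1  -1 ]
  [ 0  0   0   1 ]
R3 -> R3 + R4
  [ 1  0  -2  0 ]
  [ 0  1   0  2 ]
  [ 0  0   1  0 ]
  [ 0  0   0  1 ]
R2 -> R2 − 2·R4
  [ 1  0  -2  0 ]
  [ 0  1   0  0 ]
  [ 0  0   1  0 ]
  [ 0  0   0  1 ]
R1 -> R1 + 2·R3
  [ 1  0  0  0 ]
  [ 0  1  0  0 ]
  [ 0  0  1  0 ]
  [ 0  0  0  1 ]
The reduced form has 4 nonzero rows.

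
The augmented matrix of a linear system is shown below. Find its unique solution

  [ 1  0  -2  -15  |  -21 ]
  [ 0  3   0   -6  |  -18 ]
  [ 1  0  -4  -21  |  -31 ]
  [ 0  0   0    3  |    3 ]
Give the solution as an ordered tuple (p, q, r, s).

ρ3 -> ρ3 − ρ1
  [ 1  0  -2  -15  |  -21 ]
  [ 0  3   0   -6  |  -18 ]
  [ 0  0  -2   -6  |  -10 ]
  [ 0  0   0    3  |    3 ]
ρ2 -> 1/3·ρ2
  [ 1  0  -2  -15  |  -21 ]
  [ 0  1   0   -2  |   -6 ]
  [ 0  0  -2   -6  |  -10 ]
  [ 0  0   0    3  |    3 ]
ρ3 -> -1/2·ρ3
  [ 1  0  -2  -15  |  -21 ]
  [ 0  1   0   -2  |   -6 ]
  [ 0  0   1    3  |    5 ]
  [ 0  0   0    3  |    3 ]
ρ4 -> 1/3·ρ4
  [ 1  0  -2  -15  |  -21 ]
  [ 0  1   0   -2  |   -6 ]
  [ 0  0   1    3  |    5 ]
  [ 0  0   0    1  |    1 ]
ρ3 -> ρ3 − 3·ρ4
  [ 1  0  -2  -15  |  -21 ]
  [ 0  1   0   -2  |   -6 ]
  [ 0  0   1    0  |    2 ]
  [ 0  0   0    1  |    1 ]
ρ2 -> ρ2 + 2·ρ4
  [ 1  0  -2  -15  |  -21 ]
  [ 0  1   0    0  |   -4 ]
  [ 0  0   1    0  |    2 ]
  [ 0  0   0    1  |    1 ]
ρ1 -> ρ1 + 15·ρ4
  [ 1  0  -2  0  |  -6 ]
  [ 0  1   0  0  |  -4 ]
  [ 0  0   1  0  |   2 ]
  [ 0  0   0  1  |   1 ]
ρ1 -> ρ1 + 2·ρ3
  [ 1  0  0  0  |  -2 ]
  [ 0  1  0  0  |  -4 ]
  [ 0  0  1  0  |   2 ]
  [ 0  0  0  1  |   1 ]
Reading off the last column: p = -2, q = -4, r = 2, s = 1.

(-2, -4, 2, 1)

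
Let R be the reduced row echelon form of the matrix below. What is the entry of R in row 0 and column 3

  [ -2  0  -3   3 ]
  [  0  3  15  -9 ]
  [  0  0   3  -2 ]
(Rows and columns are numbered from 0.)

Multiply ρ1 by -1/2.
  [ 1  0  3/2  -3/2 ]
  [ 0  3   15    -9 ]
  [ 0  0    3    -2 ]
Multiply ρ2 by 1/3.
  [ 1  0  3/2  -3/2 ]
  [ 0  1    5    -3 ]
  [ 0  0    3    -2 ]
Multiply ρ3 by 1/3.
  [ 1  0  3/2  -3/2 ]
  [ 0  1    5    -3 ]
  [ 0  0    1  -2/3 ]
Subtract 5 times ρ3 from ρ2.
  [ 1  0  3/2  -3/2 ]
  [ 0  1    0   1/3 ]
  [ 0  0    1  -2/3 ]
Subtract 3/2 times ρ3 from ρ1.
  [ 1  0  0  -1/2 ]
  [ 0  1  0   1/3 ]
  [ 0  0  1  -2/3 ]

-1/2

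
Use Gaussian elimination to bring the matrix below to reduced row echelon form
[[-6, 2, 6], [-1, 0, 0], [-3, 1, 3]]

R1 -> -1/6·R1
  [  1  -1/3  -1 ]
  [ -1     0   0 ]
  [ -3     1   3 ]
R2 -> R2 + R1
  [  1  -1/3  -1 ]
  [  0  -1/3  -1 ]
  [ -3     1   3 ]
R3 -> R3 + 3·R1
  [ 1  -1/3  -1 ]
  [ 0  -1/3  -1 ]
  [ 0     0   0 ]
R2 -> -3·R2
  [ 1  -1/3  -1 ]
  [ 0     1   3 ]
  [ 0     0   0 ]
R1 -> R1 + 1/3·R2
  [ 1  0  0 ]
  [ 0  1  3 ]
  [ 0  0  0 ]

[[1, 0, 0], [0, 1, 3], [0, 0, 0]]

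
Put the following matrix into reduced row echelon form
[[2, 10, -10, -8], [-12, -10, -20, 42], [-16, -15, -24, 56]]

[[1, 0, 3, 0], [0, 1, -8/5, 0], [0, 0, 0, 1]]

R1 → 1/2·R1
  [   1    5   -5  -4 ]
  [ -12  -10  -20  42 ]
  [ -16  -15  -24  56 ]
R2 → R2 + 12·R1
  [   1    5   -5  -4 ]
  [   0   50  -80  -6 ]
  [ -16  -15  -24  56 ]
R3 → R3 + 16·R1
  [ 1   5    -5  -4 ]
  [ 0  50   -80  -6 ]
  [ 0  65  -104  -8 ]
R2 → 1/50·R2
  [ 1   5    -5     -4 ]
  [ 0   1  -8/5  -3/25 ]
  [ 0  65  -104     -8 ]
R3 → R3 − 65·R2
  [ 1  5    -5     -4 ]
  [ 0  1  -8/5  -3/25 ]
  [ 0  0     0   -1/5 ]
R3 → -5·R3
  [ 1  5    -5     -4 ]
  [ 0  1  -8/5  -3/25 ]
  [ 0  0     0      1 ]
R2 → R2 + 3/25·R3
  [ 1  5    -5  -4 ]
  [ 0  1  -8/5   0 ]
  [ 0  0     0   1 ]
R1 → R1 + 4·R3
  [ 1  5    -5  0 ]
  [ 0  1  -8/5  0 ]
  [ 0  0     0  1 ]
R1 → R1 − 5·R2
  [ 1  0     3  0 ]
  [ 0  1  -8/5  0 ]
  [ 0  0     0  1 ]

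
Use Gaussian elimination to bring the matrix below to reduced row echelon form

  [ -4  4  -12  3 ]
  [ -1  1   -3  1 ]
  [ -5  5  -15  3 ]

[[1, -1, 3, 0], [0, 0, 0, 1], [0, 0, 0, 0]]

R1 -> -1/4·R1
R2 -> R2 + R1
R3 -> R3 + 5·R1
R2 -> 4·R2
R3 -> R3 + 3/4·R2
R1 -> R1 + 3/4·R2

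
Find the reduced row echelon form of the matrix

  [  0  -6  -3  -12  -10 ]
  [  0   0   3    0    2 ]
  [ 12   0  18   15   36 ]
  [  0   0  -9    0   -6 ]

ρ1 <-> ρ3
ρ1 := 1/12·ρ1
ρ2 <-> ρ3
ρ2 := -1/6·ρ2
ρ3 := 1/3·ρ3
ρ4 := ρ4 + 9·ρ3
ρ2 := ρ2 − 1/2·ρ3
ρ1 := ρ1 − 3/2·ρ3

[[1, 0, 0, 5/4, 2], [0, 1, 0, 2, 4/3], [0, 0, 1, 0, 2/3], [0, 0, 0, 0, 0]]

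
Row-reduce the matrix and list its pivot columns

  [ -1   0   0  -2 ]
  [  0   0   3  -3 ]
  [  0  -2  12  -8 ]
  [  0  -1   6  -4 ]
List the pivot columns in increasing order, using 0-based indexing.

0, 1, 2

Multiply R1 by -1.
  [ 1   0   0   2 ]
  [ 0   0   3  -3 ]
  [ 0  -2  12  -8 ]
  [ 0  -1   6  -4 ]
Swap R2 and R3.
  [ 1   0   0   2 ]
  [ 0  -2  12  -8 ]
  [ 0   0   3  -3 ]
  [ 0  -1   6  -4 ]
Multiply R2 by -1/2.
  [ 1   0   0   2 ]
  [ 0   1  -6   4 ]
  [ 0   0   3  -3 ]
  [ 0  -1   6  -4 ]
Add R2 to R4.
  [ 1  0   0   2 ]
  [ 0  1  -6   4 ]
  [ 0  0   3  -3 ]
  [ 0  0   0   0 ]
Multiply R3 by 1/3.
  [ 1  0   0   2 ]
  [ 0  1  -6   4 ]
  [ 0  0   1  -1 ]
  [ 0  0   0   0 ]
Add 6 times R3 to R2.
  [ 1  0  0   2 ]
  [ 0  1  0  -2 ]
  [ 0  0  1  -1 ]
  [ 0  0  0   0 ]
Pivot columns are the columns containing a leading 1.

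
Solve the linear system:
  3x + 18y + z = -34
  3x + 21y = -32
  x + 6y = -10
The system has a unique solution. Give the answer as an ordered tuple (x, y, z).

(-6, -2/3, -4)

Form the augmented matrix and row-reduce:
  [ 3  18  1  |  -34 ]
  [ 3  21  0  |  -32 ]
  [ 1   6  0  |  -10 ]
r1 ← 1/3·r1
  [ 1   6  1/3  |  -34/3 ]
  [ 3  21    0  |    -32 ]
  [ 1   6    0  |    -10 ]
r2 ← r2 − 3·r1
  [ 1  6  1/3  |  -34/3 ]
  [ 0  3   -1  |      2 ]
  [ 1  6    0  |    -10 ]
r3 ← r3 − r1
  [ 1  6   1/3  |  -34/3 ]
  [ 0  3    -1  |      2 ]
  [ 0  0  -1/3  |    4/3 ]
r2 ← 1/3·r2
  [ 1  6   1/3  |  -34/3 ]
  [ 0  1  -1/3  |    2/3 ]
  [ 0  0  -1/3  |    4/3 ]
r3 ← -3·r3
  [ 1  6   1/3  |  -34/3 ]
  [ 0  1  -1/3  |    2/3 ]
  [ 0  0     1  |     -4 ]
r2 ← r2 + 1/3·r3
  [ 1  6  1/3  |  -34/3 ]
  [ 0  1    0  |   -2/3 ]
  [ 0  0    1  |     -4 ]
r1 ← r1 − 1/3·r3
  [ 1  6  0  |   -10 ]
  [ 0  1  0  |  -2/3 ]
  [ 0  0  1  |    -4 ]
r1 ← r1 − 6·r2
  [ 1  0  0  |    -6 ]
  [ 0  1  0  |  -2/3 ]
  [ 0  0  1  |    -4 ]
Reading off the last column: x = -6, y = -2/3, z = -4.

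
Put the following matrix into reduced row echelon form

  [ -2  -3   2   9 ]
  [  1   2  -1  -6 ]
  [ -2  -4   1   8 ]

R1 → -1/2·R1
R2 → R2 − R1
R3 → R3 + 2·R1
R2 → 2·R2
R3 → R3 + R2
R3 → -1·R3
R1 → R1 + R3
R1 → R1 − 3/2·R2

[[1, 0, 0, 4], [0, 1, 0, -3], [0, 0, 1, 4]]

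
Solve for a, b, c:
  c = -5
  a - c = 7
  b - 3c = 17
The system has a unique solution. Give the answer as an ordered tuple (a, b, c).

(2, 2, -5)

Form the augmented matrix and row-reduce:
  [ 0  0   1  |  -5 ]
  [ 1  0  -1  |   7 ]
  [ 0  1  -3  |  17 ]
Swap r1 and r2.
  [ 1  0  -1  |   7 ]
  [ 0  0   1  |  -5 ]
  [ 0  1  -3  |  17 ]
Swap r2 and r3.
  [ 1  0  -1  |   7 ]
  [ 0  1  -3  |  17 ]
  [ 0  0   1  |  -5 ]
Add 3 times r3 to r2.
  [ 1  0  -1  |   7 ]
  [ 0  1   0  |   2 ]
  [ 0  0   1  |  -5 ]
Add r3 to r1.
  [ 1  0  0  |   2 ]
  [ 0  1  0  |   2 ]
  [ 0  0  1  |  -5 ]
Reading off the last column: a = 2, b = 2, c = -5.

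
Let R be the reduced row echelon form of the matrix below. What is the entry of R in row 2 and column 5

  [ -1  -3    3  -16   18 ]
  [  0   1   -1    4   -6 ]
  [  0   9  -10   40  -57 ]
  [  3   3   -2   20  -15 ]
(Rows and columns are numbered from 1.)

ρ1 ← -1·ρ1
  [ 1  3   -3  16  -18 ]
  [ 0  1   -1   4   -6 ]
  [ 0  9  -10  40  -57 ]
  [ 3  3   -2  20  -15 ]
ρ4 ← ρ4 − 3·ρ1
  [ 1   3   -3   16  -18 ]
  [ 0   1   -1    4   -6 ]
  [ 0   9  -10   40  -57 ]
  [ 0  -6    7  -28   39 ]
ρ3 ← ρ3 − 9·ρ2
  [ 1   3  -3   16  -18 ]
  [ 0   1  -1    4   -6 ]
  [ 0   0  -1    4   -3 ]
  [ 0  -6   7  -28   39 ]
ρ4 ← ρ4 + 6·ρ2
  [ 1  3  -3  16  -18 ]
  [ 0  1  -1   4   -6 ]
  [ 0  0  -1   4   -3 ]
  [ 0  0   1  -4    3 ]
ρ3 ← -1·ρ3
  [ 1  3  -3  16  -18 ]
  [ 0  1  -1   4   -6 ]
  [ 0  0   1  -4    3 ]
  [ 0  0   1  -4    3 ]
ρ4 ← ρ4 − ρ3
  [ 1  3  -3  16  -18 ]
  [ 0  1  -1   4   -6 ]
  [ 0  0   1  -4    3 ]
  [ 0  0   0   0    0 ]
ρ2 ← ρ2 + ρ3
  [ 1  3  -3  16  -18 ]
  [ 0  1   0   0   -3 ]
  [ 0  0   1  -4    3 ]
  [ 0  0   0   0    0 ]
ρ1 ← ρ1 + 3·ρ3
  [ 1  3  0   4  -9 ]
  [ 0  1  0   0  -3 ]
  [ 0  0  1  -4   3 ]
  [ 0  0  0   0   0 ]
ρ1 ← ρ1 − 3·ρ2
  [ 1  0  0   4   0 ]
  [ 0  1  0   0  -3 ]
  [ 0  0  1  -4   3 ]
  [ 0  0  0   0   0 ]

-3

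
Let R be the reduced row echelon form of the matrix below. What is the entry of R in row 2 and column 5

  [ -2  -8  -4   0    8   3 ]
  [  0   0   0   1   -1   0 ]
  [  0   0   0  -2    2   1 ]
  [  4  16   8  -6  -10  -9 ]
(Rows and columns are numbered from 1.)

Multiply ρ1 by -1/2.
  [ 1   4  2   0   -4  -3/2 ]
  [ 0   0  0   1   -1     0 ]
  [ 0   0  0  -2    2     1 ]
  [ 4  16  8  -6  -10    -9 ]
Subtract 4 times ρ1 from ρ4.
  [ 1  4  2   0  -4  -3/2 ]
  [ 0  0  0   1  -1     0 ]
  [ 0  0  0  -2   2     1 ]
  [ 0  0  0  -6   6    -3 ]
Add 2 times ρ2 to ρ3.
  [ 1  4  2   0  -4  -3/2 ]
  [ 0  0  0   1  -1     0 ]
  [ 0  0  0   0   0     1 ]
  [ 0  0  0  -6   6    -3 ]
Add 6 times ρ2 to ρ4.
  [ 1  4  2  0  -4  -3/2 ]
  [ 0  0  0  1  -1     0 ]
  [ 0  0  0  0   0     1 ]
  [ 0  0  0  0   0    -3 ]
Add 3 times ρ3 to ρ4.
  [ 1  4  2  0  -4  -3/2 ]
  [ 0  0  0  1  -1     0 ]
  [ 0  0  0  0   0     1 ]
  [ 0  0  0  0   0     0 ]
Add 3/2 times ρ3 to ρ1.
  [ 1  4  2  0  -4  0 ]
  [ 0  0  0  1  -1  0 ]
  [ 0  0  0  0   0  1 ]
  [ 0  0  0  0   0  0 ]

-1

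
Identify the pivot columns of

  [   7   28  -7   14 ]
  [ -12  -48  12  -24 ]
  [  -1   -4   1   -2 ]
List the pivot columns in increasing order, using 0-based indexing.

0

R1 → 1/7·R1
  [   1    4  -1    2 ]
  [ -12  -48  12  -24 ]
  [  -1   -4   1   -2 ]
R2 → R2 + 12·R1
  [  1   4  -1   2 ]
  [  0   0   0   0 ]
  [ -1  -4   1  -2 ]
R3 → R3 + R1
  [ 1  4  -1  2 ]
  [ 0  0   0  0 ]
  [ 0  0   0  0 ]
Pivot columns are the columns containing a leading 1.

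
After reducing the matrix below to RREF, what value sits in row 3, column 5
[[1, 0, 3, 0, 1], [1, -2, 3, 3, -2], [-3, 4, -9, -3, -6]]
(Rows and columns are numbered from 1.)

-3

r2 -> r2 − r1
  [  1   0   3   0   1 ]
  [  0  -2   0   3  -3 ]
  [ -3   4  -9  -3  -6 ]
r3 -> r3 + 3·r1
  [ 1   0  3   0   1 ]
  [ 0  -2  0   3  -3 ]
  [ 0   4  0  -3  -3 ]
r2 -> -1/2·r2
  [ 1  0  3     0    1 ]
  [ 0  1  0  -3/2  3/2 ]
  [ 0  4  0    -3   -3 ]
r3 -> r3 − 4·r2
  [ 1  0  3     0    1 ]
  [ 0  1  0  -3/2  3/2 ]
  [ 0  0  0     3   -9 ]
r3 -> 1/3·r3
  [ 1  0  3     0    1 ]
  [ 0  1  0  -3/2  3/2 ]
  [ 0  0  0     1   -3 ]
r2 -> r2 + 3/2·r3
  [ 1  0  3  0   1 ]
  [ 0  1  0  0  -3 ]
  [ 0  0  0  1  -3 ]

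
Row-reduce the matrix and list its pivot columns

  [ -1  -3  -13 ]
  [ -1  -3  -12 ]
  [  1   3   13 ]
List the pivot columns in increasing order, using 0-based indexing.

R1 -> -1·R1
  [  1   3   13 ]
  [ -1  -3  -12 ]
  [  1   3   13 ]
R2 -> R2 + R1
  [ 1  3  13 ]
  [ 0  0   1 ]
  [ 1  3  13 ]
R3 -> R3 − R1
  [ 1  3  13 ]
  [ 0  0   1 ]
  [ 0  0   0 ]
R1 -> R1 − 13·R2
  [ 1  3  0 ]
  [ 0  0  1 ]
  [ 0  0  0 ]
Pivot columns are the columns containing a leading 1.

0, 2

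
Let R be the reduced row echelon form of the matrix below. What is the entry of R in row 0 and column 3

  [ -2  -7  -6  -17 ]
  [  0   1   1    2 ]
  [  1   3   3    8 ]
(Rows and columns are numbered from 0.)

R1 → -1/2·R1
  [ 1  7/2  3  17/2 ]
  [ 0    1  1     2 ]
  [ 1    3  3     8 ]
R3 → R3 − R1
  [ 1   7/2  3  17/2 ]
  [ 0     1  1     2 ]
  [ 0  -1/2  0  -1/2 ]
R3 → R3 + 1/2·R2
  [ 1  7/2    3  17/2 ]
  [ 0    1    1     2 ]
  [ 0    0  1/2   1/2 ]
R3 → 2·R3
  [ 1  7/2  3  17/2 ]
  [ 0    1  1     2 ]
  [ 0    0  1     1 ]
R2 → R2 − R3
  [ 1  7/2  3  17/2 ]
  [ 0    1  0     1 ]
  [ 0    0  1     1 ]
R1 → R1 − 3·R3
  [ 1  7/2  0  11/2 ]
  [ 0    1  0     1 ]
  [ 0    0  1     1 ]
R1 → R1 − 7/2·R2
  [ 1  0  0  2 ]
  [ 0  1  0  1 ]
  [ 0  0  1  1 ]

2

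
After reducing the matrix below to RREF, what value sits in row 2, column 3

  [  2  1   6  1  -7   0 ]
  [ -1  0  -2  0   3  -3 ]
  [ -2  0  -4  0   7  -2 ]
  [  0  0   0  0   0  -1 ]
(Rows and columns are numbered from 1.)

2

ρ1 := 1/2·ρ1
ρ2 := ρ2 + ρ1
ρ3 := ρ3 + 2·ρ1
ρ2 := 2·ρ2
ρ3 := ρ3 − ρ2
ρ4 := -1·ρ4
ρ3 := ρ3 − 4·ρ4
ρ2 := ρ2 + 6·ρ4
ρ2 := ρ2 + ρ3
ρ1 := ρ1 + 7/2·ρ3
ρ1 := ρ1 − 1/2·ρ2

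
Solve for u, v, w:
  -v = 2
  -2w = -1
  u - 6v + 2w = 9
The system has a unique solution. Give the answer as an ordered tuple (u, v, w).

Form the augmented matrix and row-reduce:
  [ 0  -1   0  |   2 ]
  [ 0   0  -2  |  -1 ]
  [ 1  -6   2  |   9 ]
r1 ↔ r3
  [ 1  -6   2  |   9 ]
  [ 0   0  -2  |  -1 ]
  [ 0  -1   0  |   2 ]
r2 ↔ r3
  [ 1  -6   2  |   9 ]
  [ 0  -1   0  |   2 ]
  [ 0   0  -2  |  -1 ]
r2 := -1·r2
  [ 1  -6   2  |   9 ]
  [ 0   1   0  |  -2 ]
  [ 0   0  -2  |  -1 ]
r3 := -1/2·r3
  [ 1  -6  2  |    9 ]
  [ 0   1  0  |   -2 ]
  [ 0   0  1  |  1/2 ]
r1 := r1 − 2·r3
  [ 1  -6  0  |    8 ]
  [ 0   1  0  |   -2 ]
  [ 0   0  1  |  1/2 ]
r1 := r1 + 6·r2
  [ 1  0  0  |   -4 ]
  [ 0  1  0  |   -2 ]
  [ 0  0  1  |  1/2 ]
Reading off the last column: u = -4, v = -2, w = 1/2.

(-4, -2, 1/2)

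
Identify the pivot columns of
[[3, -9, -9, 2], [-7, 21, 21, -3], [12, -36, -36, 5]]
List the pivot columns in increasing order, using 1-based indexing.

1, 4

ρ1 → 1/3·ρ1
ρ2 → ρ2 + 7·ρ1
ρ3 → ρ3 − 12·ρ1
ρ2 → 3/5·ρ2
ρ3 → ρ3 + 3·ρ2
ρ1 → ρ1 − 2/3·ρ2
Pivot columns are the columns containing a leading 1.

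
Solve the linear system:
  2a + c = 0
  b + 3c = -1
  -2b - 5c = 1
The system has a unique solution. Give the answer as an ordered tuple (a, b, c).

Form the augmented matrix and row-reduce:
  [ 2   0   1  |   0 ]
  [ 0   1   3  |  -1 ]
  [ 0  -2  -5  |   1 ]
ρ1 := 1/2·ρ1
  [ 1   0  1/2  |   0 ]
  [ 0   1    3  |  -1 ]
  [ 0  -2   -5  |   1 ]
ρ3 := ρ3 + 2·ρ2
  [ 1  0  1/2  |   0 ]
  [ 0  1    3  |  -1 ]
  [ 0  0    1  |  -1 ]
ρ2 := ρ2 − 3·ρ3
  [ 1  0  1/2  |   0 ]
  [ 0  1    0  |   2 ]
  [ 0  0    1  |  -1 ]
ρ1 := ρ1 − 1/2·ρ3
  [ 1  0  0  |  1/2 ]
  [ 0  1  0  |    2 ]
  [ 0  0  1  |   -1 ]
Reading off the last column: a = 1/2, b = 2, c = -1.

(1/2, 2, -1)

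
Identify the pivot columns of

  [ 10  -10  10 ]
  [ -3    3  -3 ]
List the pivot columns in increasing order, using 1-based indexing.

R1 := 1/10·R1
  [  1  -1   1 ]
  [ -3   3  -3 ]
R2 := R2 + 3·R1
  [ 1  -1  1 ]
  [ 0   0  0 ]
Pivot columns are the columns containing a leading 1.

1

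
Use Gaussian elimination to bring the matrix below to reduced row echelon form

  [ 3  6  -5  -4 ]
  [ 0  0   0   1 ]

R1 -> 1/3·R1
  [ 1  2  -5/3  -4/3 ]
  [ 0  0     0     1 ]
R1 -> R1 + 4/3·R2
  [ 1  2  -5/3  0 ]
  [ 0  0     0  1 ]

[[1, 2, -5/3, 0], [0, 0, 0, 1]]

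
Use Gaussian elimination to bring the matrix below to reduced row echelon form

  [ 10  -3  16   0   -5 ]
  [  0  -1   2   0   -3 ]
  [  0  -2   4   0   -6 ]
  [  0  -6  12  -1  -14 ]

r1 -> 1/10·r1
  [ 1  -3/10  8/5   0  -1/2 ]
  [ 0     -1    2   0    -3 ]
  [ 0     -2    4   0    -6 ]
  [ 0     -6   12  -1   -14 ]
r2 -> -1·r2
  [ 1  -3/10  8/5   0  -1/2 ]
  [ 0      1   -2   0     3 ]
  [ 0     -2    4   0    -6 ]
  [ 0     -6   12  -1   -14 ]
r3 -> r3 + 2·r2
  [ 1  -3/10  8/5   0  -1/2 ]
  [ 0      1   -2   0     3 ]
  [ 0      0    0   0     0 ]
  [ 0     -6   12  -1   -14 ]
r4 -> r4 + 6·r2
  [ 1  -3/10  8/5   0  -1/2 ]
  [ 0      1   -2   0     3 ]
  [ 0      0    0   0     0 ]
  [ 0      0    0  -1     4 ]
r3 <-> r4
  [ 1  -3/10  8/5   0  -1/2 ]
  [ 0      1   -2   0     3 ]
  [ 0      0    0  -1     4 ]
  [ 0      0    0   0     0 ]
r3 -> -1·r3
  [ 1  -3/10  8/5  0  -1/2 ]
  [ 0      1   -2  0     3 ]
  [ 0      0    0  1    -4 ]
  [ 0      0    0  0     0 ]
r1 -> r1 + 3/10·r2
  [ 1  0   1  0  2/5 ]
  [ 0  1  -2  0    3 ]
  [ 0  0   0  1   -4 ]
  [ 0  0   0  0    0 ]

[[1, 0, 1, 0, 2/5], [0, 1, -2, 0, 3], [0, 0, 0, 1, -4], [0, 0, 0, 0, 0]]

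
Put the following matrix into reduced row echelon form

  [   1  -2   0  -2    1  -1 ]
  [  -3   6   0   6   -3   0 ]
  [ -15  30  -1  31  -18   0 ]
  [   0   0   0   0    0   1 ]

Add 3 times ρ1 to ρ2.
  [   1  -2   0  -2    1  -1 ]
  [   0   0   0   0    0  -3 ]
  [ -15  30  -1  31  -18   0 ]
  [   0   0   0   0    0   1 ]
Add 15 times ρ1 to ρ3.
  [ 1  -2   0  -2   1   -1 ]
  [ 0   0   0   0   0   -3 ]
  [ 0   0  -1   1  -3  -15 ]
  [ 0   0   0   0   0    1 ]
Swap ρ2 and ρ3.
  [ 1  -2   0  -2   1   -1 ]
  [ 0   0  -1   1  -3  -15 ]
  [ 0   0   0   0   0   -3 ]
  [ 0   0   0   0   0    1 ]
Multiply ρ2 by -1.
  [ 1  -2  0  -2  1  -1 ]
  [ 0   0  1  -1  3  15 ]
  [ 0   0  0   0  0  -3 ]
  [ 0   0  0   0  0   1 ]
Multiply ρ3 by -1/3.
  [ 1  -2  0  -2  1  -1 ]
  [ 0   0  1  -1  3  15 ]
  [ 0   0  0   0  0   1 ]
  [ 0   0  0   0  0   1 ]
Subtract ρ3 from ρ4.
  [ 1  -2  0  -2  1  -1 ]
  [ 0   0  1  -1  3  15 ]
  [ 0   0  0   0  0   1 ]
  [ 0   0  0   0  0   0 ]
Subtract 15 times ρ3 from ρ2.
  [ 1  -2  0  -2  1  -1 ]
  [ 0   0  1  -1  3   0 ]
  [ 0   0  0   0  0   1 ]
  [ 0   0  0   0  0   0 ]
Add ρ3 to ρ1.
  [ 1  -2  0  -2  1  0 ]
  [ 0   0  1  -1  3  0 ]
  [ 0   0  0   0  0  1 ]
  [ 0   0  0   0  0  0 ]

[[1, -2, 0, -2, 1, 0], [0, 0, 1, -1, 3, 0], [0, 0, 0, 0, 0, 1], [0, 0, 0, 0, 0, 0]]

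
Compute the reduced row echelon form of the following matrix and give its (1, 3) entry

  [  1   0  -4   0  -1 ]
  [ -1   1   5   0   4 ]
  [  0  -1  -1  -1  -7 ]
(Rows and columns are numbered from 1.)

Add R1 to R2.
  [ 1   0  -4   0  -1 ]
  [ 0   1   1   0   3 ]
  [ 0  -1  -1  -1  -7 ]
Add R2 to R3.
  [ 1  0  -4   0  -1 ]
  [ 0  1   1   0   3 ]
  [ 0  0   0  -1  -4 ]
Multiply R3 by -1.
  [ 1  0  -4  0  -1 ]
  [ 0  1   1  0   3 ]
  [ 0  0   0  1   4 ]

-4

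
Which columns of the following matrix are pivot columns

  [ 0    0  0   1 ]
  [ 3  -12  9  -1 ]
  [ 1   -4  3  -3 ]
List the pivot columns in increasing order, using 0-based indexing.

R1 ↔ R2
  [ 3  -12  9  -1 ]
  [ 0    0  0   1 ]
  [ 1   -4  3  -3 ]
R1 := 1/3·R1
  [ 1  -4  3  -1/3 ]
  [ 0   0  0     1 ]
  [ 1  -4  3    -3 ]
R3 := R3 − R1
  [ 1  -4  3  -1/3 ]
  [ 0   0  0     1 ]
  [ 0   0  0  -8/3 ]
R3 := R3 + 8/3·R2
  [ 1  -4  3  -1/3 ]
  [ 0   0  0     1 ]
  [ 0   0  0     0 ]
R1 := R1 + 1/3·R2
  [ 1  -4  3  0 ]
  [ 0   0  0  1 ]
  [ 0   0  0  0 ]
Pivot columns are the columns containing a leading 1.

0, 3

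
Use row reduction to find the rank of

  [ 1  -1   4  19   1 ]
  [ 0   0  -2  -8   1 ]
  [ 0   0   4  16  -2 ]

r2 -> -1/2·r2
  [ 1  -1  4  19     1 ]
  [ 0   0  1   4  -1/2 ]
  [ 0   0  4  16    -2 ]
r3 -> r3 − 4·r2
  [ 1  -1  4  19     1 ]
  [ 0   0  1   4  -1/2 ]
  [ 0   0  0   0     0 ]
r1 -> r1 − 4·r2
  [ 1  -1  0  3     3 ]
  [ 0   0  1  4  -1/2 ]
  [ 0   0  0  0     0 ]
The reduced form has 2 nonzero rows.

rank = 2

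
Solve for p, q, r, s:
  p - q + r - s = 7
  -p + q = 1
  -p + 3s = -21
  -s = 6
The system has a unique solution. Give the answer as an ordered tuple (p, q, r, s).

Form the augmented matrix and row-reduce:
  [  1  -1  1  -1  |    7 ]
  [ -1   1  0   0  |    1 ]
  [ -1   0  0   3  |  -21 ]
  [  0   0  0  -1  |    6 ]
R2 := R2 + R1
  [  1  -1  1  -1  |    7 ]
  [  0   0  1  -1  |    8 ]
  [ -1   0  0   3  |  -21 ]
  [  0   0  0  -1  |    6 ]
R3 := R3 + R1
  [ 1  -1  1  -1  |    7 ]
  [ 0   0  1  -1  |    8 ]
  [ 0  -1  1   2  |  -14 ]
  [ 0   0  0  -1  |    6 ]
R2 ↔ R3
  [ 1  -1  1  -1  |    7 ]
  [ 0  -1  1   2  |  -14 ]
  [ 0   0  1  -1  |    8 ]
  [ 0   0  0  -1  |    6 ]
R2 := -1·R2
  [ 1  -1   1  -1  |   7 ]
  [ 0   1  -1  -2  |  14 ]
  [ 0   0   1  -1  |   8 ]
  [ 0   0   0  -1  |   6 ]
R4 := -1·R4
  [ 1  -1   1  -1  |   7 ]
  [ 0   1  -1  -2  |  14 ]
  [ 0   0   1  -1  |   8 ]
  [ 0   0   0   1  |  -6 ]
R3 := R3 + R4
  [ 1  -1   1  -1  |   7 ]
  [ 0   1  -1  -2  |  14 ]
  [ 0   0   1   0  |   2 ]
  [ 0   0   0   1  |  -6 ]
R2 := R2 + 2·R4
  [ 1  -1   1  -1  |   7 ]
  [ 0   1  -1   0  |   2 ]
  [ 0   0   1   0  |   2 ]
  [ 0   0   0   1  |  -6 ]
R1 := R1 + R4
  [ 1  -1   1  0  |   1 ]
  [ 0   1  -1  0  |   2 ]
  [ 0   0   1  0  |   2 ]
  [ 0   0   0  1  |  -6 ]
R2 := R2 + R3
  [ 1  -1  1  0  |   1 ]
  [ 0   1  0  0  |   4 ]
  [ 0   0  1  0  |   2 ]
  [ 0   0  0  1  |  -6 ]
R1 := R1 − R3
  [ 1  -1  0  0  |  -1 ]
  [ 0   1  0  0  |   4 ]
  [ 0   0  1  0  |   2 ]
  [ 0   0  0  1  |  -6 ]
R1 := R1 + R2
  [ 1  0  0  0  |   3 ]
  [ 0  1  0  0  |   4 ]
  [ 0  0  1  0  |   2 ]
  [ 0  0  0  1  |  -6 ]
Reading off the last column: p = 3, q = 4, r = 2, s = -6.

(3, 4, 2, -6)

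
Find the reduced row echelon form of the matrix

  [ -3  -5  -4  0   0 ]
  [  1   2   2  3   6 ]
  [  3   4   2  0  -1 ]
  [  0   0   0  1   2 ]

[[1, 0, -2, 0, 0], [0, 1, 2, 0, 0], [0, 0, 0, 1, 0], [0, 0, 0, 0, 1]]

R1 -> -1/3·R1
  [ 1  5/3  4/3  0   0 ]
  [ 1    2    2  3   6 ]
  [ 3    4    2  0  -1 ]
  [ 0    0    0  1   2 ]
R2 -> R2 − R1
  [ 1  5/3  4/3  0   0 ]
  [ 0  1/3  2/3  3   6 ]
  [ 3    4    2  0  -1 ]
  [ 0    0    0  1   2 ]
R3 -> R3 − 3·R1
  [ 1  5/3  4/3  0   0 ]
  [ 0  1/3  2/3  3   6 ]
  [ 0   -1   -2  0  -1 ]
  [ 0    0    0  1   2 ]
R2 -> 3·R2
  [ 1  5/3  4/3  0   0 ]
  [ 0    1    2  9  18 ]
  [ 0   -1   -2  0  -1 ]
  [ 0    0    0  1   2 ]
R3 -> R3 + R2
  [ 1  5/3  4/3  0   0 ]
  [ 0    1    2  9  18 ]
  [ 0    0    0  9  17 ]
  [ 0    0    0  1   2 ]
R3 -> 1/9·R3
  [ 1  5/3  4/3  0     0 ]
  [ 0    1    2  9    18 ]
  [ 0    0    0  1  17/9 ]
  [ 0    0    0  1     2 ]
R4 -> R4 − R3
  [ 1  5/3  4/3  0     0 ]
  [ 0    1    2  9    18 ]
  [ 0    0    0  1  17/9 ]
  [ 0    0    0  0   1/9 ]
R4 -> 9·R4
  [ 1  5/3  4/3  0     0 ]
  [ 0    1    2  9    18 ]
  [ 0    0    0  1  17/9 ]
  [ 0    0    0  0     1 ]
R3 -> R3 − 17/9·R4
  [ 1  5/3  4/3  0   0 ]
  [ 0    1    2  9  18 ]
  [ 0    0    0  1   0 ]
  [ 0    0    0  0   1 ]
R2 -> R2 − 18·R4
  [ 1  5/3  4/3  0  0 ]
  [ 0    1    2  9  0 ]
  [ 0    0    0  1  0 ]
  [ 0    0    0  0  1 ]
R2 -> R2 − 9·R3
  [ 1  5/3  4/3  0  0 ]
  [ 0    1    2  0  0 ]
  [ 0    0    0  1  0 ]
  [ 0    0    0  0  1 ]
R1 -> R1 − 5/3·R2
  [ 1  0  -2  0  0 ]
  [ 0  1   2  0  0 ]
  [ 0  0   0  1  0 ]
  [ 0  0   0  0  1 ]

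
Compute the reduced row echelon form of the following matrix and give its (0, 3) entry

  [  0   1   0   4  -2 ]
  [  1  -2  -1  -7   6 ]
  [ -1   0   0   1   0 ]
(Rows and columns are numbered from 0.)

Swap ρ1 and ρ2.
  [  1  -2  -1  -7   6 ]
  [  0   1   0   4  -2 ]
  [ -1   0   0   1   0 ]
Add ρ1 to ρ3.
  [ 1  -2  -1  -7   6 ]
  [ 0   1   0   4  -2 ]
  [ 0  -2  -1  -6   6 ]
Add 2 times ρ2 to ρ3.
  [ 1  -2  -1  -7   6 ]
  [ 0   1   0   4  -2 ]
  [ 0   0  -1   2   2 ]
Multiply ρ3 by -1.
  [ 1  -2  -1  -7   6 ]
  [ 0   1   0   4  -2 ]
  [ 0   0   1  -2  -2 ]
Add ρ3 to ρ1.
  [ 1  -2  0  -9   4 ]
  [ 0   1  0   4  -2 ]
  [ 0   0  1  -2  -2 ]
Add 2 times ρ2 to ρ1.
  [ 1  0  0  -1   0 ]
  [ 0  1  0   4  -2 ]
  [ 0  0  1  -2  -2 ]

-1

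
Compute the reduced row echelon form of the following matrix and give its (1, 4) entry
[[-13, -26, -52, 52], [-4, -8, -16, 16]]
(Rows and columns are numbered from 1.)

ρ1 -> -1/13·ρ1
  [  1   2    4  -4 ]
  [ -4  -8  -16  16 ]
ρ2 -> ρ2 + 4·ρ1
  [ 1  2  4  -4 ]
  [ 0  0  0   0 ]

-4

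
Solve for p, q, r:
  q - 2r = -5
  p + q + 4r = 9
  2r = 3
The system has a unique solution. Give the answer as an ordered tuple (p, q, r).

(5, -2, 3/2)

Form the augmented matrix and row-reduce:
  [ 0  1  -2  |  -5 ]
  [ 1  1   4  |   9 ]
  [ 0  0   2  |   3 ]
R1 <-> R2
  [ 1  1   4  |   9 ]
  [ 0  1  -2  |  -5 ]
  [ 0  0   2  |   3 ]
R3 → 1/2·R3
  [ 1  1   4  |    9 ]
  [ 0  1  -2  |   -5 ]
  [ 0  0   1  |  3/2 ]
R2 → R2 + 2·R3
  [ 1  1  4  |    9 ]
  [ 0  1  0  |   -2 ]
  [ 0  0  1  |  3/2 ]
R1 → R1 − 4·R3
  [ 1  1  0  |    3 ]
  [ 0  1  0  |   -2 ]
  [ 0  0  1  |  3/2 ]
R1 → R1 − R2
  [ 1  0  0  |    5 ]
  [ 0  1  0  |   -2 ]
  [ 0  0  1  |  3/2 ]
Reading off the last column: p = 5, q = -2, r = 3/2.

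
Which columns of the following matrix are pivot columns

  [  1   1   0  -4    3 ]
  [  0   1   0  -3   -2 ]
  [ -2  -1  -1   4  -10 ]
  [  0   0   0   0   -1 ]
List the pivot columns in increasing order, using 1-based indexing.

Add 2 times R1 to R3.
  [ 1  1   0  -4   3 ]
  [ 0  1   0  -3  -2 ]
  [ 0  1  -1  -4  -4 ]
  [ 0  0   0   0  -1 ]
Subtract R2 from R3.
  [ 1  1   0  -4   3 ]
  [ 0  1   0  -3  -2 ]
  [ 0  0  -1  -1  -2 ]
  [ 0  0   0   0  -1 ]
Multiply R3 by -1.
  [ 1  1  0  -4   3 ]
  [ 0  1  0  -3  -2 ]
  [ 0  0  1   1   2 ]
  [ 0  0  0   0  -1 ]
Multiply R4 by -1.
  [ 1  1  0  -4   3 ]
  [ 0  1  0  -3  -2 ]
  [ 0  0  1   1   2 ]
  [ 0  0  0   0   1 ]
Subtract 2 times R4 from R3.
  [ 1  1  0  -4   3 ]
  [ 0  1  0  -3  -2 ]
  [ 0  0  1   1   0 ]
  [ 0  0  0   0   1 ]
Add 2 times R4 to R2.
  [ 1  1  0  -4  3 ]
  [ 0  1  0  -3  0 ]
  [ 0  0  1   1  0 ]
  [ 0  0  0   0  1 ]
Subtract 3 times R4 from R1.
  [ 1  1  0  -4  0 ]
  [ 0  1  0  -3  0 ]
  [ 0  0  1   1  0 ]
  [ 0  0  0   0  1 ]
Subtract R2 from R1.
  [ 1  0  0  -1  0 ]
  [ 0  1  0  -3  0 ]
  [ 0  0  1   1  0 ]
  [ 0  0  0   0  1 ]
Pivot columns are the columns containing a leading 1.

1, 2, 3, 5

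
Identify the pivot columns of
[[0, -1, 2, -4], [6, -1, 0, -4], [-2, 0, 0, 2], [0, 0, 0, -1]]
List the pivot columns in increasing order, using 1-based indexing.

Swap R1 and R2.
  [  6  -1  0  -4 ]
  [  0  -1  2  -4 ]
  [ -2   0  0   2 ]
  [  0   0  0  -1 ]
Multiply R1 by 1/6.
  [  1  -1/6  0  -2/3 ]
  [  0    -1  2    -4 ]
  [ -2     0  0     2 ]
  [  0     0  0    -1 ]
Add 2 times R1 to R3.
  [ 1  -1/6  0  -2/3 ]
  [ 0    -1  2    -4 ]
  [ 0  -1/3  0   2/3 ]
  [ 0     0  0    -1 ]
Multiply R2 by -1.
  [ 1  -1/6   0  -2/3 ]
  [ 0     1  -2     4 ]
  [ 0  -1/3   0   2/3 ]
  [ 0     0   0    -1 ]
Add 1/3 times R2 to R3.
  [ 1  -1/6     0  -2/3 ]
  [ 0     1    -2     4 ]
  [ 0     0  -2/3     2 ]
  [ 0     0     0    -1 ]
Multiply R3 by -3/2.
  [ 1  -1/6   0  -2/3 ]
  [ 0     1  -2     4 ]
  [ 0     0   1    -3 ]
  [ 0     0   0    -1 ]
Multiply R4 by -1.
  [ 1  -1/6   0  -2/3 ]
  [ 0     1  -2     4 ]
  [ 0     0   1    -3 ]
  [ 0     0   0     1 ]
Add 3 times R4 to R3.
  [ 1  -1/6   0  -2/3 ]
  [ 0     1  -2     4 ]
  [ 0     0   1     0 ]
  [ 0     0   0     1 ]
Subtract 4 times R4 from R2.
  [ 1  -1/6   0  -2/3 ]
  [ 0     1  -2     0 ]
  [ 0     0   1     0 ]
  [ 0     0   0     1 ]
Add 2/3 times R4 to R1.
  [ 1  -1/6   0  0 ]
  [ 0     1  -2  0 ]
  [ 0     0   1  0 ]
  [ 0     0   0  1 ]
Add 2 times R3 to R2.
  [ 1  -1/6  0  0 ]
  [ 0     1  0  0 ]
  [ 0     0  1  0 ]
  [ 0     0  0  1 ]
Add 1/6 times R2 to R1.
  [ 1  0  0  0 ]
  [ 0  1  0  0 ]
  [ 0  0  1  0 ]
  [ 0  0  0  1 ]
Pivot columns are the columns containing a leading 1.

1, 2, 3, 4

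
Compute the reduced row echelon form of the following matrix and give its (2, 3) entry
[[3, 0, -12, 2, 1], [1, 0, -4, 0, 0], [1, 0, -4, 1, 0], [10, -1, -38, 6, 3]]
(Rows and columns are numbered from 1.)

-2

R1 ← 1/3·R1
  [  1   0   -4  2/3  1/3 ]
  [  1   0   -4    0    0 ]
  [  1   0   -4    1    0 ]
  [ 10  -1  -38    6    3 ]
R2 ← R2 − R1
  [  1   0   -4   2/3   1/3 ]
  [  0   0    0  -2/3  -1/3 ]
  [  1   0   -4     1     0 ]
  [ 10  -1  -38     6     3 ]
R3 ← R3 − R1
  [  1   0   -4   2/3   1/3 ]
  [  0   0    0  -2/3  -1/3 ]
  [  0   0    0   1/3  -1/3 ]
  [ 10  -1  -38     6     3 ]
R4 ← R4 − 10·R1
  [ 1   0  -4   2/3   1/3 ]
  [ 0   0   0  -2/3  -1/3 ]
  [ 0   0   0   1/3  -1/3 ]
  [ 0  -1   2  -2/3  -1/3 ]
R2 ↔ R4
  [ 1   0  -4   2/3   1/3 ]
  [ 0  -1   2  -2/3  -1/3 ]
  [ 0   0   0   1/3  -1/3 ]
  [ 0   0   0  -2/3  -1/3 ]
R2 ← -1·R2
  [ 1  0  -4   2/3   1/3 ]
  [ 0  1  -2   2/3   1/3 ]
  [ 0  0   0   1/3  -1/3 ]
  [ 0  0   0  -2/3  -1/3 ]
R3 ← 3·R3
  [ 1  0  -4   2/3   1/3 ]
  [ 0  1  -2   2/3   1/3 ]
  [ 0  0   0     1    -1 ]
  [ 0  0   0  -2/3  -1/3 ]
R4 ← R4 + 2/3·R3
  [ 1  0  -4  2/3  1/3 ]
  [ 0  1  -2  2/3  1/3 ]
  [ 0  0   0    1   -1 ]
  [ 0  0   0    0   -1 ]
R4 ← -1·R4
  [ 1  0  -4  2/3  1/3 ]
  [ 0  1  -2  2/3  1/3 ]
  [ 0  0   0    1   -1 ]
  [ 0  0   0    0    1 ]
R3 ← R3 + R4
  [ 1  0  -4  2/3  1/3 ]
  [ 0  1  -2  2/3  1/3 ]
  [ 0  0   0    1    0 ]
  [ 0  0   0    0    1 ]
R2 ← R2 − 1/3·R4
  [ 1  0  -4  2/3  1/3 ]
  [ 0  1  -2  2/3    0 ]
  [ 0  0   0    1    0 ]
  [ 0  0   0    0    1 ]
R1 ← R1 − 1/3·R4
  [ 1  0  -4  2/3  0 ]
  [ 0  1  -2  2/3  0 ]
  [ 0  0   0    1  0 ]
  [ 0  0   0    0  1 ]
R2 ← R2 − 2/3·R3
  [ 1  0  -4  2/3  0 ]
  [ 0  1  -2    0  0 ]
  [ 0  0   0    1  0 ]
  [ 0  0   0    0  1 ]
R1 ← R1 − 2/3·R3
  [ 1  0  -4  0  0 ]
  [ 0  1  -2  0  0 ]
  [ 0  0   0  1  0 ]
  [ 0  0   0  0  1 ]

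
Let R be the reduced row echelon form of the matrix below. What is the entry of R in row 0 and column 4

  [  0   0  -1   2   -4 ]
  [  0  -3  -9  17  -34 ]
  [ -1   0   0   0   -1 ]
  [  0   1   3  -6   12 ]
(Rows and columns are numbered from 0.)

1

R1 <-> R3
  [ -1   0   0   0   -1 ]
  [  0  -3  -9  17  -34 ]
  [  0   0  -1   2   -4 ]
  [  0   1   3  -6   12 ]
R1 := -1·R1
  [ 1   0   0   0    1 ]
  [ 0  -3  -9  17  -34 ]
  [ 0   0  -1   2   -4 ]
  [ 0   1   3  -6   12 ]
R2 := -1/3·R2
  [ 1  0   0      0     1 ]
  [ 0  1   3  -17/3  34/3 ]
  [ 0  0  -1      2    -4 ]
  [ 0  1   3     -6    12 ]
R4 := R4 − R2
  [ 1  0   0      0     1 ]
  [ 0  1   3  -17/3  34/3 ]
  [ 0  0  -1      2    -4 ]
  [ 0  0   0   -1/3   2/3 ]
R3 := -1·R3
  [ 1  0  0      0     1 ]
  [ 0  1  3  -17/3  34/3 ]
  [ 0  0  1     -2     4 ]
  [ 0  0  0   -1/3   2/3 ]
R4 := -3·R4
  [ 1  0  0      0     1 ]
  [ 0  1  3  -17/3  34/3 ]
  [ 0  0  1     -2     4 ]
  [ 0  0  0      1    -2 ]
R3 := R3 + 2·R4
  [ 1  0  0      0     1 ]
  [ 0  1  3  -17/3  34/3 ]
  [ 0  0  1      0     0 ]
  [ 0  0  0      1    -2 ]
R2 := R2 + 17/3·R4
  [ 1  0  0  0   1 ]
  [ 0  1  3  0   0 ]
  [ 0  0  1  0   0 ]
  [ 0  0  0  1  -2 ]
R2 := R2 − 3·R3
  [ 1  0  0  0   1 ]
  [ 0  1  0  0   0 ]
  [ 0  0  1  0   0 ]
  [ 0  0  0  1  -2 ]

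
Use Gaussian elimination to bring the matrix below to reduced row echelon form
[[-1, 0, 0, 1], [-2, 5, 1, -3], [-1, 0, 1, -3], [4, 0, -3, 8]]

R1 ← -1·R1
  [  1  0   0  -1 ]
  [ -2  5   1  -3 ]
  [ -1  0   1  -3 ]
  [  4  0  -3   8 ]
R2 ← R2 + 2·R1
  [  1  0   0  -1 ]
  [  0  5   1  -5 ]
  [ -1  0   1  -3 ]
  [  4  0  -3   8 ]
R3 ← R3 + R1
  [ 1  0   0  -1 ]
  [ 0  5   1  -5 ]
  [ 0  0   1  -4 ]
  [ 4  0  -3   8 ]
R4 ← R4 − 4·R1
  [ 1  0   0  -1 ]
  [ 0  5   1  -5 ]
  [ 0  0   1  -4 ]
  [ 0  0  -3  12 ]
R2 ← 1/5·R2
  [ 1  0    0  -1 ]
  [ 0  1  1/5  -1 ]
  [ 0  0    1  -4 ]
  [ 0  0   -3  12 ]
R4 ← R4 + 3·R3
  [ 1  0    0  -1 ]
  [ 0  1  1/5  -1 ]
  [ 0  0    1  -4 ]
  [ 0  0    0   0 ]
R2 ← R2 − 1/5·R3
  [ 1  0  0    -1 ]
  [ 0  1  0  -1/5 ]
  [ 0  0  1    -4 ]
  [ 0  0  0     0 ]

[[1, 0, 0, -1], [0, 1, 0, -1/5], [0, 0, 1, -4], [0, 0, 0, 0]]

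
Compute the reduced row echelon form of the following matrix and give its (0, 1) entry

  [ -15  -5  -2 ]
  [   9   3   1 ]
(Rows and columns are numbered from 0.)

R1 := -1/15·R1
  [ 1  1/3  2/15 ]
  [ 9    3     1 ]
R2 := R2 − 9·R1
  [ 1  1/3  2/15 ]
  [ 0    0  -1/5 ]
R2 := -5·R2
  [ 1  1/3  2/15 ]
  [ 0    0     1 ]
R1 := R1 − 2/15·R2
  [ 1  1/3  0 ]
  [ 0    0  1 ]

1/3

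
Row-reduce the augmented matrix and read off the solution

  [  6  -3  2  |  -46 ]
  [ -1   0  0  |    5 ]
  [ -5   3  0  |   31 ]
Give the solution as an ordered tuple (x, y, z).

(-5, 2, -5)

ρ1 ← 1/6·ρ1
  [  1  -1/2  1/3  |  -23/3 ]
  [ -1     0    0  |      5 ]
  [ -5     3    0  |     31 ]
ρ2 ← ρ2 + ρ1
  [  1  -1/2  1/3  |  -23/3 ]
  [  0  -1/2  1/3  |   -8/3 ]
  [ -5     3    0  |     31 ]
ρ3 ← ρ3 + 5·ρ1
  [ 1  -1/2  1/3  |  -23/3 ]
  [ 0  -1/2  1/3  |   -8/3 ]
  [ 0   1/2  5/3  |  -22/3 ]
ρ2 ← -2·ρ2
  [ 1  -1/2   1/3  |  -23/3 ]
  [ 0     1  -2/3  |   16/3 ]
  [ 0   1/2   5/3  |  -22/3 ]
ρ3 ← ρ3 − 1/2·ρ2
  [ 1  -1/2   1/3  |  -23/3 ]
  [ 0     1  -2/3  |   16/3 ]
  [ 0     0     2  |    -10 ]
ρ3 ← 1/2·ρ3
  [ 1  -1/2   1/3  |  -23/3 ]
  [ 0     1  -2/3  |   16/3 ]
  [ 0     0     1  |     -5 ]
ρ2 ← ρ2 + 2/3·ρ3
  [ 1  -1/2  1/3  |  -23/3 ]
  [ 0     1    0  |      2 ]
  [ 0     0    1  |     -5 ]
ρ1 ← ρ1 − 1/3·ρ3
  [ 1  -1/2  0  |  -6 ]
  [ 0     1  0  |   2 ]
  [ 0     0  1  |  -5 ]
ρ1 ← ρ1 + 1/2·ρ2
  [ 1  0  0  |  -5 ]
  [ 0  1  0  |   2 ]
  [ 0  0  1  |  -5 ]
Reading off the last column: x = -5, y = 2, z = -5.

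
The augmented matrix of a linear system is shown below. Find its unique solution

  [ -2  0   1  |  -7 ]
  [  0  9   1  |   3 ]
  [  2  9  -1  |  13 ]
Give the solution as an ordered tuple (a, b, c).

(2, 2/3, -3)

ρ1 -> -1/2·ρ1
  [ 1  0  -1/2  |  7/2 ]
  [ 0  9     1  |    3 ]
  [ 2  9    -1  |   13 ]
ρ3 -> ρ3 − 2·ρ1
  [ 1  0  -1/2  |  7/2 ]
  [ 0  9     1  |    3 ]
  [ 0  9     0  |    6 ]
ρ2 -> 1/9·ρ2
  [ 1  0  -1/2  |  7/2 ]
  [ 0  1   1/9  |  1/3 ]
  [ 0  9     0  |    6 ]
ρ3 -> ρ3 − 9·ρ2
  [ 1  0  -1/2  |  7/2 ]
  [ 0  1   1/9  |  1/3 ]
  [ 0  0    -1  |    3 ]
ρ3 -> -1·ρ3
  [ 1  0  -1/2  |  7/2 ]
  [ 0  1   1/9  |  1/3 ]
  [ 0  0     1  |   -3 ]
ρ2 -> ρ2 − 1/9·ρ3
  [ 1  0  -1/2  |  7/2 ]
  [ 0  1     0  |  2/3 ]
  [ 0  0     1  |   -3 ]
ρ1 -> ρ1 + 1/2·ρ3
  [ 1  0  0  |    2 ]
  [ 0  1  0  |  2/3 ]
  [ 0  0  1  |   -3 ]
Reading off the last column: a = 2, b = 2/3, c = -3.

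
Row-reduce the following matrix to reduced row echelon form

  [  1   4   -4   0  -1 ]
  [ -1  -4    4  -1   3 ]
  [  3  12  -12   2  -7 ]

Add R1 to R2.
  [ 1   4   -4   0  -1 ]
  [ 0   0    0  -1   2 ]
  [ 3  12  -12   2  -7 ]
Subtract 3 times R1 from R3.
  [ 1  4  -4   0  -1 ]
  [ 0  0   0  -1   2 ]
  [ 0  0   0   2  -4 ]
Multiply R2 by -1.
  [ 1  4  -4  0  -1 ]
  [ 0  0   0  1  -2 ]
  [ 0  0   0  2  -4 ]
Subtract 2 times R2 from R3.
  [ 1  4  -4  0  -1 ]
  [ 0  0   0  1  -2 ]
  [ 0  0   0  0   0 ]

[[1, 4, -4, 0, -1], [0, 0, 0, 1, -2], [0, 0, 0, 0, 0]]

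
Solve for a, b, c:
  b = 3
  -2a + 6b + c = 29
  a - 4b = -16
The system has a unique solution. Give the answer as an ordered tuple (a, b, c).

(-4, 3, 3)

Form the augmented matrix and row-reduce:
  [  0   1  0  |    3 ]
  [ -2   6  1  |   29 ]
  [  1  -4  0  |  -16 ]
ρ1 <=> ρ2
  [ -2   6  1  |   29 ]
  [  0   1  0  |    3 ]
  [  1  -4  0  |  -16 ]
ρ1 ← -1/2·ρ1
  [ 1  -3  -1/2  |  -29/2 ]
  [ 0   1     0  |      3 ]
  [ 1  -4     0  |    -16 ]
ρ3 ← ρ3 − ρ1
  [ 1  -3  -1/2  |  -29/2 ]
  [ 0   1     0  |      3 ]
  [ 0  -1   1/2  |   -3/2 ]
ρ3 ← ρ3 + ρ2
  [ 1  -3  -1/2  |  -29/2 ]
  [ 0   1     0  |      3 ]
  [ 0   0   1/2  |    3/2 ]
ρ3 ← 2·ρ3
  [ 1  -3  -1/2  |  -29/2 ]
  [ 0   1     0  |      3 ]
  [ 0   0     1  |      3 ]
ρ1 ← ρ1 + 1/2·ρ3
  [ 1  -3  0  |  -13 ]
  [ 0   1  0  |    3 ]
  [ 0   0  1  |    3 ]
ρ1 ← ρ1 + 3·ρ2
  [ 1  0  0  |  -4 ]
  [ 0  1  0  |   3 ]
  [ 0  0  1  |   3 ]
Reading off the last column: a = -4, b = 3, c = 3.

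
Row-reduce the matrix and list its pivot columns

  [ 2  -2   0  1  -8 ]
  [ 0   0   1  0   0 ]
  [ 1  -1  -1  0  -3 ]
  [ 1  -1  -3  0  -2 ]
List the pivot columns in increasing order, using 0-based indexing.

r1 -> 1/2·r1
  [ 1  -1   0  1/2  -4 ]
  [ 0   0   1    0   0 ]
  [ 1  -1  -1    0  -3 ]
  [ 1  -1  -3    0  -2 ]
r3 -> r3 − r1
  [ 1  -1   0   1/2  -4 ]
  [ 0   0   1     0   0 ]
  [ 0   0  -1  -1/2   1 ]
  [ 1  -1  -3     0  -2 ]
r4 -> r4 − r1
  [ 1  -1   0   1/2  -4 ]
  [ 0   0   1     0   0 ]
  [ 0   0  -1  -1/2   1 ]
  [ 0   0  -3  -1/2   2 ]
r3 -> r3 + r2
  [ 1  -1   0   1/2  -4 ]
  [ 0   0   1     0   0 ]
  [ 0   0   0  -1/2   1 ]
  [ 0   0  -3  -1/2   2 ]
r4 -> r4 + 3·r2
  [ 1  -1  0   1/2  -4 ]
  [ 0   0  1     0   0 ]
  [ 0   0  0  -1/2   1 ]
  [ 0   0  0  -1/2   2 ]
r3 -> -2·r3
  [ 1  -1  0   1/2  -4 ]
  [ 0   0  1     0   0 ]
  [ 0   0  0     1  -2 ]
  [ 0   0  0  -1/2   2 ]
r4 -> r4 + 1/2·r3
  [ 1  -1  0  1/2  -4 ]
  [ 0   0  1    0   0 ]
  [ 0   0  0    1  -2 ]
  [ 0   0  0    0   1 ]
r3 -> r3 + 2·r4
  [ 1  -1  0  1/2  -4 ]
  [ 0   0  1    0   0 ]
  [ 0   0  0    1   0 ]
  [ 0   0  0    0   1 ]
r1 -> r1 + 4·r4
  [ 1  -1  0  1/2  0 ]
  [ 0   0  1    0  0 ]
  [ 0   0  0    1  0 ]
  [ 0   0  0    0  1 ]
r1 -> r1 − 1/2·r3
  [ 1  -1  0  0  0 ]
  [ 0   0  1  0  0 ]
  [ 0   0  0  1  0 ]
  [ 0   0  0  0  1 ]
Pivot columns are the columns containing a leading 1.

0, 2, 3, 4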